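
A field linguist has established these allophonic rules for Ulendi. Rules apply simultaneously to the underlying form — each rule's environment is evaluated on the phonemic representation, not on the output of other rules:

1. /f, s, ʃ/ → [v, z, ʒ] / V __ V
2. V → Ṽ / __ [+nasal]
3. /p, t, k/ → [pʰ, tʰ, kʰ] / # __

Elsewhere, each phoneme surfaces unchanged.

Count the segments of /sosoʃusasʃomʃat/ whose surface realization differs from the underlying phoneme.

Segments that undergo a rule: /s/ → [z] (rule 1); /ʃ/ → [ʒ] (rule 1); /s/ → [z] (rule 1); /o/ → [õ] (rule 2).
All other segments surface unchanged.

4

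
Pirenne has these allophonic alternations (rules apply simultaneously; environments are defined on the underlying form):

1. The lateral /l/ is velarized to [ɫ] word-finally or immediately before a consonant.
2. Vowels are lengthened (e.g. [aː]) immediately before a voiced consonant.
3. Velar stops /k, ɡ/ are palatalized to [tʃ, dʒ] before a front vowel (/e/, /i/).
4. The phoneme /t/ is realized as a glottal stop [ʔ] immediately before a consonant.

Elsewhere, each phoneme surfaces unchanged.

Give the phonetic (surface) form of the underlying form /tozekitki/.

[toːzetʃiʔtʃi]

/t/ (word-initial) is in the target of rule 4 but the environment (immediately before a consonant) is not met → [t].
/o/ — between /t/ and /z/, before a voiced consonant — surfaces as [oː] (rule 2).
/e/ (between /z/ and /k/): rule 2 targets it, but not before a voiced consonant → unchanged [e].
/k/ (between /e/ and /i/): before a front vowel, so rule 3 applies → [tʃ].
/i/ (between /k/ and /t/): rule 2 targets it, but not before a voiced consonant → unchanged [i].
Rule 4 applies to /t/ (between /i/ and /k/: immediately before a consonant) → [ʔ].
Rule 3 applies to /k/ (between /t/ and /i/: before a front vowel) → [tʃ].
/i/ (word-final): rule 2 targets it, but not before a voiced consonant → unchanged [i].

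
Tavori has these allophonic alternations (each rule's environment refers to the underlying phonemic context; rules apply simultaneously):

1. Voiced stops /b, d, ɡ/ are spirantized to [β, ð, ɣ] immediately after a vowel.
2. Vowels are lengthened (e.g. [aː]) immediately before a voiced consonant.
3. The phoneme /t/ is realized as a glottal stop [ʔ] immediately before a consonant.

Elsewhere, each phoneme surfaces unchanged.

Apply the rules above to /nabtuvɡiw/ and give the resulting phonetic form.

/n/ (word-initial): no rule targets it → [n].
Rule 2 applies to /a/ (between /n/ and /b/: before a voiced consonant) → [aː].
/b/ (between /a/ and /t/): immediately after a vowel, so rule 1 applies → [β].
/t/ (between /b/ and /u/) is in the target of rule 3 but the environment (immediately before a consonant) is not met → [t].
/u/ — between /t/ and /v/, before a voiced consonant — surfaces as [uː] (rule 2).
/v/ (between /u/ and /ɡ/): no rule targets it → [v].
/ɡ/ (between /v/ and /i/): rule 1 targets it, but not immediately after a vowel → unchanged [ɡ].
/i/ (between /ɡ/ and /w/): before a voiced consonant, so rule 2 applies → [iː].
/w/ (word-final): no rule targets it → [w].

[naːβtuːvɡiːw]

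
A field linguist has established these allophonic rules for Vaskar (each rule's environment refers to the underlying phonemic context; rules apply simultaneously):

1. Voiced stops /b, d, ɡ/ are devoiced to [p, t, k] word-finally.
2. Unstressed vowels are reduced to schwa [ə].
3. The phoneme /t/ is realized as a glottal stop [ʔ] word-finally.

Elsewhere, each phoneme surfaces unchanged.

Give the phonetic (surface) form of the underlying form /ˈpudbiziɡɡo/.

[ˈpudbəzəɡɡə]

/u/ (between /p/ and /d/): rule 2 targets it, but not in an unstressed syllable → unchanged [u].
/d/ (between /u/ and /b/) is in the target of rule 1 but the environment (word-finally) is not met → [d].
/b/ (between /d/ and /i/): rule 1 targets it, but not word-finally → unchanged [b].
/i/ — between /b/ and /z/, in an unstressed syllable — surfaces as [ə] (rule 2).
Rule 2 applies to /i/ (between /z/ and /ɡ/: in an unstressed syllable) → [ə].
/ɡ/ (between /i/ and /ɡ/) fails the environment for rule 1, so it stays [ɡ].
/ɡ/ (between /ɡ/ and /o/): rule 1 targets it, but not word-finally → unchanged [ɡ].
/o/ (word-final) occurs in an unstressed syllable → [ə] by rule 2.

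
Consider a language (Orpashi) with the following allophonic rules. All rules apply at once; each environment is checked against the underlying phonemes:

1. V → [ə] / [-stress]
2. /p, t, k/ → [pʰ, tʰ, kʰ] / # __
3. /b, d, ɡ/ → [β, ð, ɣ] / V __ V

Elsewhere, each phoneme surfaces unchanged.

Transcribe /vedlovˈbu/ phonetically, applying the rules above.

[vədləvˈbu]

/v/ (word-initial): no rule targets it → [v].
/e/ (between /v/ and /d/) occurs in an unstressed syllable → [ə] by rule 1.
/d/ (between /e/ and /l/) is in the target of rule 3 but the environment (between two vowels) is not met → [d].
/l/ (between /d/ and /o/) is unaffected → [l].
/o/ (between /l/ and /v/): in an unstressed syllable, so rule 1 applies → [ə].
/v/ (between /o/ and /b/): no rule targets it → [v].
/b/ — between /v/ and /u/; rule 3 does not apply here → [b].
/u/ (word-final) is in the target of rule 1 but the environment (in an unstressed syllable) is not met → [u].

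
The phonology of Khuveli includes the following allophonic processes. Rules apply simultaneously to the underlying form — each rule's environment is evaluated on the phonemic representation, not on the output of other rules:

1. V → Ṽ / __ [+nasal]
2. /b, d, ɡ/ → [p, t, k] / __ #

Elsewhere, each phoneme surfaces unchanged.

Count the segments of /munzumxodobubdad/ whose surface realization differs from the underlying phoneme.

3

Segments that undergo a rule: /u/ → [ũ] (rule 1); /u/ → [ũ] (rule 1); /d/ → [t] (rule 2).
All other segments surface unchanged.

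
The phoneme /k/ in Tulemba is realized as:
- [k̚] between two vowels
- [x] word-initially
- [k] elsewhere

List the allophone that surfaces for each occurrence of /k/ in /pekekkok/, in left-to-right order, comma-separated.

Occurrence 1 (position 3): between two vowels → [k̚].
Occurrence 2 (position 5): no conditioning environment matches → elsewhere allophone [k].
Occurrence 3 (position 6): no conditioning environment matches → elsewhere allophone [k].
Occurrence 4 (position 8): no conditioning environment matches → elsewhere allophone [k].

[k̚], [k], [k], [k]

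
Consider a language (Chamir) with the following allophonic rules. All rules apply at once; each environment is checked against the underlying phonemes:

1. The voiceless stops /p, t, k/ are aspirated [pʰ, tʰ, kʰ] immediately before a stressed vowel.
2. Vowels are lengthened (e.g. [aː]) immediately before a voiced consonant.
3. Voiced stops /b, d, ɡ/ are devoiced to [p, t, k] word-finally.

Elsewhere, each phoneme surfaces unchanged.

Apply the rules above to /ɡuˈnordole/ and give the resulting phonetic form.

/ɡ/ — word-initial; rule 3 does not apply here → [ɡ].
/u/ (between /ɡ/ and /n/): before a voiced consonant, so rule 2 applies → [uː].
/n/ (between /u/ and /o/): no rule targets it → [n].
/o/ meets the environment for rule 2 (before a voiced consonant) → [oː].
/r/ — not in any rule's target class → [r].
/d/ — between /r/ and /o/; rule 3 does not apply here → [d].
/o/ — between /d/ and /l/, before a voiced consonant — surfaces as [oː] (rule 2).
/l/ — not in any rule's target class → [l].
/e/ — word-final; rule 2 does not apply here → [e].

[ɡuːˈnoːrdoːle]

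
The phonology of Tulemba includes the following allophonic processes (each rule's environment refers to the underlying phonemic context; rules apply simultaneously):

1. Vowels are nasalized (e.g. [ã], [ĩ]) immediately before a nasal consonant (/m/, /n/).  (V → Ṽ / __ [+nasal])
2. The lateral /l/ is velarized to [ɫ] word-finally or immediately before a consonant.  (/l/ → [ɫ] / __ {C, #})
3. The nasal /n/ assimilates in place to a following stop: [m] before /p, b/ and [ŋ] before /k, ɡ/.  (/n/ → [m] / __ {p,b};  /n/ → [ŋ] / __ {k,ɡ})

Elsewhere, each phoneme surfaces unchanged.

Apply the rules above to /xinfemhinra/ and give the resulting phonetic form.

/x/ — not in any rule's target class → [x].
/i/ — between /x/ and /n/, before a nasal consonant — surfaces as [ĩ] (rule 1).
/n/ (between /i/ and /f/) fails the environment for rule 3, so it stays [n].
/f/ stays [f].
Rule 1 applies to /e/ (between /f/ and /m/: before a nasal consonant) → [ẽ].
/m/ (between /e/ and /h/) is unaffected → [m].
/h/ — not in any rule's target class → [h].
/i/ meets the environment for rule 1 (before a nasal consonant) → [ĩ].
/n/ (between /i/ and /r/) fails the environment for rule 3, so it stays [n].
/r/ stays [r].
/a/ — word-final; rule 1 does not apply here → [a].

[xĩnfẽmhĩnra]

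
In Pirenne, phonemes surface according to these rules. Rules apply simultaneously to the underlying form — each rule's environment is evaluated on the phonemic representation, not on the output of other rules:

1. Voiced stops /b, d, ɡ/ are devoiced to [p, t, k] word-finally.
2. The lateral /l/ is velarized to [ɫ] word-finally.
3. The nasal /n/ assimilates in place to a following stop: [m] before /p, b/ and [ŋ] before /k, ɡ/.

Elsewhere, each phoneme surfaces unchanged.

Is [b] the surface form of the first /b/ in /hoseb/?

/b/ (word-final): word-finally, so rule 1 applies → [p].
The actual realization is [p], not [b].

No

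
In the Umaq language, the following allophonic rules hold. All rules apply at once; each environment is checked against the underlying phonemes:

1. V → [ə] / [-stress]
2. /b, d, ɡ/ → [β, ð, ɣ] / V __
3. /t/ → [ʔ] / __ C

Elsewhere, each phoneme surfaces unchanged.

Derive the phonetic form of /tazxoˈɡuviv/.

[təzxəˈɣuvəv]

/t/ — word-initial; rule 3 does not apply here → [t].
/a/ meets the environment for rule 1 (in an unstressed syllable) → [ə].
/z/ (between /a/ and /x/): no rule targets it → [z].
/x/ stays [x].
/o/ meets the environment for rule 1 (in an unstressed syllable) → [ə].
/ɡ/ — between /o/ and /u/, immediately after a vowel — surfaces as [ɣ] (rule 2).
/u/ — between /ɡ/ and /v/; rule 1 does not apply here → [u].
/v/ stays [v].
Rule 1 applies to /i/ (between /v/ and /v/: in an unstressed syllable) → [ə].
/v/ (word-final): no rule targets it → [v].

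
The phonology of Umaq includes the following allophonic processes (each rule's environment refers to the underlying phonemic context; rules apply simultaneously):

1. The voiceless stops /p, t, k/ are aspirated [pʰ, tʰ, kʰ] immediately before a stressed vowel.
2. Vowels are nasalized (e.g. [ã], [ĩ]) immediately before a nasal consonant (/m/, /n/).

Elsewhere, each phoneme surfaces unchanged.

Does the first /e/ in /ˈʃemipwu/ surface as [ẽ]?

Yes

Rule 2 applies to /e/ (between /ʃ/ and /m/: before a nasal consonant) → [ẽ].
The actual realization is [ẽ], which matches [ẽ].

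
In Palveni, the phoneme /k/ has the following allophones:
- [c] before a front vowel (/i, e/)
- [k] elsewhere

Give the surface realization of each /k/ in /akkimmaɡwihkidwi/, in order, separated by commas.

Occurrence 1 (position 2): no conditioning environment matches → elsewhere allophone [k].
Occurrence 2 (position 3): before a front vowel → [c].
Occurrence 3 (position 12): before a front vowel → [c].

[k], [c], [c]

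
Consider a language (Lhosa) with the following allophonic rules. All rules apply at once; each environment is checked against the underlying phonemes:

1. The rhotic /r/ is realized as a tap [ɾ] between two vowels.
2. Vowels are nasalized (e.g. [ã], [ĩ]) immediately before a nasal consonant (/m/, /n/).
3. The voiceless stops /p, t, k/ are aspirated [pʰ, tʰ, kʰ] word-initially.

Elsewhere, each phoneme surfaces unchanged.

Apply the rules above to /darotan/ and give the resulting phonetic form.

/a/ — between /d/ and /r/; rule 2 does not apply here → [a].
Rule 1 applies to /r/ (between /a/ and /o/: between two vowels) → [ɾ].
/o/ (between /r/ and /t/): rule 2 targets it, but not before a nasal consonant → unchanged [o].
/t/ (between /o/ and /a/): rule 3 targets it, but not word-initially → unchanged [t].
/a/ (between /t/ and /n/): before a nasal consonant, so rule 2 applies → [ã].

[daɾotãn]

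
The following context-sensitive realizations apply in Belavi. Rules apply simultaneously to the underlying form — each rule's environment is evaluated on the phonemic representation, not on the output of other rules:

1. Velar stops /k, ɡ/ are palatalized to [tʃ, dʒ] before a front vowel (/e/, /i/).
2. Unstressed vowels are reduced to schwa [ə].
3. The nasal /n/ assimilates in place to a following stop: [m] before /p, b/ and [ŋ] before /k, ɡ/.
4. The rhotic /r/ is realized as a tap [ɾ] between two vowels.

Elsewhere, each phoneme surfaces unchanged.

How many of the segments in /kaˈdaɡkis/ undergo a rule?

Segments that undergo a rule: /a/ → [ə] (rule 2); /k/ → [tʃ] (rule 1); /i/ → [ə] (rule 2).
All other segments surface unchanged.

3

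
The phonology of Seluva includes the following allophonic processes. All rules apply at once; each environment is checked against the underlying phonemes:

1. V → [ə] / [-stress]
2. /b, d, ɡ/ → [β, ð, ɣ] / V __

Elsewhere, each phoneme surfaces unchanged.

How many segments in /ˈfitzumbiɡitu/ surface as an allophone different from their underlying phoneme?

Segments that undergo a rule: /u/ → [ə] (rule 1); /i/ → [ə] (rule 1); /ɡ/ → [ɣ] (rule 2); /i/ → [ə] (rule 1); /u/ → [ə] (rule 1).
All other segments surface unchanged.

5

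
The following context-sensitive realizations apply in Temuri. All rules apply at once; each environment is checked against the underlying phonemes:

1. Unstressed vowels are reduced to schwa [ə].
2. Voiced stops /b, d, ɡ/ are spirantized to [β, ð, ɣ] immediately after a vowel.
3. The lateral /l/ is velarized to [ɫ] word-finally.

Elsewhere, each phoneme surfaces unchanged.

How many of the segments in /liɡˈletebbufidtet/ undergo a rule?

Segments that undergo a rule: /i/ → [ə] (rule 1); /ɡ/ → [ɣ] (rule 2); /e/ → [ə] (rule 1); /b/ → [β] (rule 2); /u/ → [ə] (rule 1); /i/ → [ə] (rule 1); /d/ → [ð] (rule 2); /e/ → [ə] (rule 1).
All other segments surface unchanged.

8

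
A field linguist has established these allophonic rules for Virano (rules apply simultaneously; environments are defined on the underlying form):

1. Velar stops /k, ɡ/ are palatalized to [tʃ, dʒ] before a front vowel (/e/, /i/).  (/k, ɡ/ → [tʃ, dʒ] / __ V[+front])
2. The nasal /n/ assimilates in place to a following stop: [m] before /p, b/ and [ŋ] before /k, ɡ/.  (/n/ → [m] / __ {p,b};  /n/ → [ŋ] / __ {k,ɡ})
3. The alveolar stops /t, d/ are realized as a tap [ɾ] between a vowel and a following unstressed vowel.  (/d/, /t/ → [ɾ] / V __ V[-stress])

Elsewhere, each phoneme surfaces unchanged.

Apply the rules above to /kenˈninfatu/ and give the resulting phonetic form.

[tʃenˈninfaɾu]

/k/ meets the environment for rule 1 (before a front vowel) → [tʃ].
/n/ (between /e/ and /n/) fails the environment for rule 2, so it stays [n].
/n/ — between /n/ and /i/; rule 2 does not apply here → [n].
/n/ — between /i/ and /f/; rule 2 does not apply here → [n].
Rule 3 applies to /t/ (between /a/ and /u/: between a vowel and a following unstressed vowel) → [ɾ].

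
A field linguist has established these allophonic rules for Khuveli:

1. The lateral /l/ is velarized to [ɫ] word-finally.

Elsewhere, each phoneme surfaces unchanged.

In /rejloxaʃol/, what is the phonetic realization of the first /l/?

/l/ (between /j/ and /o/) fails the environment for rule 1, so it stays [l].

[l]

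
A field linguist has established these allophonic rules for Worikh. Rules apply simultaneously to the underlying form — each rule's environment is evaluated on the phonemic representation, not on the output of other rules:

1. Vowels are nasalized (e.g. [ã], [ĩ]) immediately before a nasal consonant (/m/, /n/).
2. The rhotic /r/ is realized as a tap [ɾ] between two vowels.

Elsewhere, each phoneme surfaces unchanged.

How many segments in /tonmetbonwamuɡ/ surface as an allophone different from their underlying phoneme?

Segments that undergo a rule: /o/ → [õ] (rule 1); /o/ → [õ] (rule 1); /a/ → [ã] (rule 1).
All other segments surface unchanged.

3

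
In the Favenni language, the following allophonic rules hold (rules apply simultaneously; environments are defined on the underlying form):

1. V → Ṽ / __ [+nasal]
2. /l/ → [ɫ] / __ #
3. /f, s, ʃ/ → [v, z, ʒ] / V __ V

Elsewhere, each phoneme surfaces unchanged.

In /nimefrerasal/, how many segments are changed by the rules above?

3

Segments that undergo a rule: /i/ → [ĩ] (rule 1); /s/ → [z] (rule 3); /l/ → [ɫ] (rule 2).
All other segments surface unchanged.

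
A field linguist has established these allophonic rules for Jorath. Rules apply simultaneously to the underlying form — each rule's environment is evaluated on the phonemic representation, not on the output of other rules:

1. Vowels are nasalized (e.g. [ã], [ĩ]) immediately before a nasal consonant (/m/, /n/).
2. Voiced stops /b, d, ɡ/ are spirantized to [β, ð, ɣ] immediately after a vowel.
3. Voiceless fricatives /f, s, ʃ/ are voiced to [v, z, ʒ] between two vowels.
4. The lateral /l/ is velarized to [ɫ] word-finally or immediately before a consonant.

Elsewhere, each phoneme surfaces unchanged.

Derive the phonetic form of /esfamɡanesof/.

[esfãmɡãnezof]

/e/ (word-initial) is in the target of rule 1 but the environment (before a nasal consonant) is not met → [e].
/s/ (between /e/ and /f/) fails the environment for rule 3, so it stays [s].
/f/ (between /s/ and /a/) fails the environment for rule 3, so it stays [f].
/a/ (between /f/ and /m/) occurs before a nasal consonant → [ã] by rule 1.
/m/ stays [m].
/ɡ/ (between /m/ and /a/): rule 2 targets it, but not immediately after a vowel → unchanged [ɡ].
/a/ — between /ɡ/ and /n/, before a nasal consonant — surfaces as [ã] (rule 1).
/n/ — not in any rule's target class → [n].
/e/ (between /n/ and /s/) fails the environment for rule 1, so it stays [e].
Rule 3 applies to /s/ (between /e/ and /o/: between two vowels) → [z].
/o/ (between /s/ and /f/): rule 1 targets it, but not before a nasal consonant → unchanged [o].
/f/ (word-final) is in the target of rule 3 but the environment (between two vowels) is not met → [f].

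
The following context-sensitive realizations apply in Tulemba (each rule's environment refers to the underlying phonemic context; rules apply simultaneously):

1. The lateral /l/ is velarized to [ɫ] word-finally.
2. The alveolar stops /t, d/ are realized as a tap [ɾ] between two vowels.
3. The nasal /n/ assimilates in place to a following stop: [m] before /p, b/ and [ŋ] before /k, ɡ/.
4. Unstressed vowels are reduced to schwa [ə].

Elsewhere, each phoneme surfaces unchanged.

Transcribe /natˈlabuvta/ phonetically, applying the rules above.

/n/ — word-initial; rule 3 does not apply here → [n].
/a/ (between /n/ and /t/) occurs in an unstressed syllable → [ə] by rule 4.
/t/ (between /a/ and /l/): rule 2 targets it, but not between two vowels → unchanged [t].
/l/ (between /t/ and /a/) fails the environment for rule 1, so it stays [l].
/a/ — between /l/ and /b/; rule 4 does not apply here → [a].
/u/ — between /b/ and /v/, in an unstressed syllable — surfaces as [ə] (rule 4).
/t/ (between /v/ and /a/): rule 2 targets it, but not between two vowels → unchanged [t].
/a/ — word-final, in an unstressed syllable — surfaces as [ə] (rule 4).

[nətˈlabəvtə]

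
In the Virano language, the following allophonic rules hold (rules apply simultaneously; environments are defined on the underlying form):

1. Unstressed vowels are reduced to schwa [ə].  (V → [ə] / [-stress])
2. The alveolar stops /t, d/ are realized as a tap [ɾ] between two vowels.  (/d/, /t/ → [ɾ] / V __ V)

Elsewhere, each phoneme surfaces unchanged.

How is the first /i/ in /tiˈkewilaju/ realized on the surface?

[ə]

/i/ (between /t/ and /k/) occurs in an unstressed syllable → [ə] by rule 1.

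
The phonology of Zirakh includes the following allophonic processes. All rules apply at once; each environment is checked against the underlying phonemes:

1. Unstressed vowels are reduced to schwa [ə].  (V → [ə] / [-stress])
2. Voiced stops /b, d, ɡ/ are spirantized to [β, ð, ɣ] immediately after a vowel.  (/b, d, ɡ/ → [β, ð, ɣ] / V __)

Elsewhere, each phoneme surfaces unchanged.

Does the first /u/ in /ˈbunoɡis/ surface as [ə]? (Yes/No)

No

/u/ — between /b/ and /n/; rule 1 does not apply here → [u].
The actual realization is [u], not [ə].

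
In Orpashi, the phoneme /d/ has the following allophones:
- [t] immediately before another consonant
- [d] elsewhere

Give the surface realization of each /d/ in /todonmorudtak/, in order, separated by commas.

[d], [t]

Occurrence 1 (position 3): no conditioning environment matches → elsewhere allophone [d].
Occurrence 2 (position 10): immediately before another consonant → [t].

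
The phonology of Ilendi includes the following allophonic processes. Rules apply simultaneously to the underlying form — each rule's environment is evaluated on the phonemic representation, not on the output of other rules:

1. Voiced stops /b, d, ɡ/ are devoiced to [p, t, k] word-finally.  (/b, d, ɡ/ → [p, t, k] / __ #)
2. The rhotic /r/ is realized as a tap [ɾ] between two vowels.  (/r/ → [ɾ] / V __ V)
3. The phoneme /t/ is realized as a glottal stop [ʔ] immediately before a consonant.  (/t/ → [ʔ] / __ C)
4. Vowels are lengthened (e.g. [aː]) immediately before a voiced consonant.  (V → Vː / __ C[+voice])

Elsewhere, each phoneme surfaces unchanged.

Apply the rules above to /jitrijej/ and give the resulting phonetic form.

[jiʔriːjeːj]

/j/ (word-initial) is unaffected → [j].
/i/ (between /j/ and /t/) fails the environment for rule 4, so it stays [i].
/t/ (between /i/ and /r/) occurs immediately before a consonant → [ʔ] by rule 3.
/r/ (between /t/ and /i/) is in the target of rule 2 but the environment (between two vowels) is not met → [r].
/i/ — between /r/ and /j/, before a voiced consonant — surfaces as [iː] (rule 4).
/j/ — not in any rule's target class → [j].
Rule 4 applies to /e/ (between /j/ and /j/: before a voiced consonant) → [eː].
/j/ (word-final) is unaffected → [j].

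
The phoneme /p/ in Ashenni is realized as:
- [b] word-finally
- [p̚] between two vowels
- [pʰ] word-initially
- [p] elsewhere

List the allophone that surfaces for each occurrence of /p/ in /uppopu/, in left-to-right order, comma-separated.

[p], [p], [p̚]

Occurrence 1 (position 2): no conditioning environment matches → elsewhere allophone [p].
Occurrence 2 (position 3): no conditioning environment matches → elsewhere allophone [p].
Occurrence 3 (position 5): between two vowels → [p̚].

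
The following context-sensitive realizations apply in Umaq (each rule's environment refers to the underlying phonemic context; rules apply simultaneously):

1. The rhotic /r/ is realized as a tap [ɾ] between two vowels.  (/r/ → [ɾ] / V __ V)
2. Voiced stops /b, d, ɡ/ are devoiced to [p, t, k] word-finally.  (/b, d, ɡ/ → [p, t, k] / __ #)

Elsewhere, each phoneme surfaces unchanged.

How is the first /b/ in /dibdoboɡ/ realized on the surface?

[b]

/b/ (between /i/ and /d/) fails the environment for rule 2, so it stays [b].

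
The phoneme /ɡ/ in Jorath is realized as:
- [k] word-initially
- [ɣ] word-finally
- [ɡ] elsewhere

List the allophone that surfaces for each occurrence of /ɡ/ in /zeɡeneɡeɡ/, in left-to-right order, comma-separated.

[ɡ], [ɡ], [ɣ]

Occurrence 1 (position 3): no conditioning environment matches → elsewhere allophone [ɡ].
Occurrence 2 (position 7): no conditioning environment matches → elsewhere allophone [ɡ].
Occurrence 3 (position 9): word-finally → [ɣ].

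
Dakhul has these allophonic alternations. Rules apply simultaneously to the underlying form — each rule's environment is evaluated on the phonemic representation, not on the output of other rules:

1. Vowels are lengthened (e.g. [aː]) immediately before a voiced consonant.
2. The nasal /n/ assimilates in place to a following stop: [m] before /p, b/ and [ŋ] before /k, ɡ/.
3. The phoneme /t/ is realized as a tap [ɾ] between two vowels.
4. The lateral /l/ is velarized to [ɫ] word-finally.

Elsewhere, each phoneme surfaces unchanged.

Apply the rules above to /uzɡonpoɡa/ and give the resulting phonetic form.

[uːzɡoːmpoːɡa]

/u/ — word-initial, before a voiced consonant — surfaces as [uː] (rule 1).
/z/ stays [z].
/ɡ/ — not in any rule's target class → [ɡ].
/o/ meets the environment for rule 1 (before a voiced consonant) → [oː].
/n/ meets the environment for rule 2 (before a labial or velar stop) → [m].
/p/ (between /n/ and /o/): no rule targets it → [p].
/o/ — between /p/ and /ɡ/, before a voiced consonant — surfaces as [oː] (rule 1).
/ɡ/ — not in any rule's target class → [ɡ].
/a/ (word-final) is in the target of rule 1 but the environment (before a voiced consonant) is not met → [a].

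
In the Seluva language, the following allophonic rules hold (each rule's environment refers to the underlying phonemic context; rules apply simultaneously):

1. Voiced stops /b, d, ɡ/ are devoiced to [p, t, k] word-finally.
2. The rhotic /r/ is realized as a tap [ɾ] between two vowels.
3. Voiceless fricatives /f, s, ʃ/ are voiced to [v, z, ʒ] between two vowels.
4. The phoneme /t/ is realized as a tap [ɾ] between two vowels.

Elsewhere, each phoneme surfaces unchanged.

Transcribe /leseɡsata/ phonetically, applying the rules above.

[lezeɡsaɾa]

/l/ (word-initial) is unaffected → [l].
/e/ (between /l/ and /s/): no rule targets it → [e].
/s/ — between /e/ and /e/, between two vowels — surfaces as [z] (rule 3).
/e/ (between /s/ and /ɡ/): no rule targets it → [e].
/ɡ/ (between /e/ and /s/) is in the target of rule 1 but the environment (word-finally) is not met → [ɡ].
/s/ (between /ɡ/ and /a/) fails the environment for rule 3, so it stays [s].
/a/ (between /s/ and /t/) is unaffected → [a].
/t/ meets the environment for rule 4 (between two vowels) → [ɾ].
/a/ stays [a].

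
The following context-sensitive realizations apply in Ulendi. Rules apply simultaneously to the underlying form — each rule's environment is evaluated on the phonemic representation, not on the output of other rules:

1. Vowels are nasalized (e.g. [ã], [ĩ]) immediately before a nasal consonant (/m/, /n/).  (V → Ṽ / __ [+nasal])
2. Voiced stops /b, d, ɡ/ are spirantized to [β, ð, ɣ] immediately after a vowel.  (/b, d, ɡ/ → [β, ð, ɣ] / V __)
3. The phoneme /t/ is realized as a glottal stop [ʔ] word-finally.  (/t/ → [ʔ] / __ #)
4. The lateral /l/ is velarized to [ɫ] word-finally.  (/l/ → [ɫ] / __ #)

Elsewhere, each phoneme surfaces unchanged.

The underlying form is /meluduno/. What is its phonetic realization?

[meluðũno]

/e/ (between /m/ and /l/) is in the target of rule 1 but the environment (before a nasal consonant) is not met → [e].
/l/ — between /e/ and /u/; rule 4 does not apply here → [l].
/u/ (between /l/ and /d/) is in the target of rule 1 but the environment (before a nasal consonant) is not met → [u].
/d/ (between /u/ and /u/): immediately after a vowel, so rule 2 applies → [ð].
Rule 1 applies to /u/ (between /d/ and /n/: before a nasal consonant) → [ũ].
/o/ (word-final) fails the environment for rule 1, so it stays [o].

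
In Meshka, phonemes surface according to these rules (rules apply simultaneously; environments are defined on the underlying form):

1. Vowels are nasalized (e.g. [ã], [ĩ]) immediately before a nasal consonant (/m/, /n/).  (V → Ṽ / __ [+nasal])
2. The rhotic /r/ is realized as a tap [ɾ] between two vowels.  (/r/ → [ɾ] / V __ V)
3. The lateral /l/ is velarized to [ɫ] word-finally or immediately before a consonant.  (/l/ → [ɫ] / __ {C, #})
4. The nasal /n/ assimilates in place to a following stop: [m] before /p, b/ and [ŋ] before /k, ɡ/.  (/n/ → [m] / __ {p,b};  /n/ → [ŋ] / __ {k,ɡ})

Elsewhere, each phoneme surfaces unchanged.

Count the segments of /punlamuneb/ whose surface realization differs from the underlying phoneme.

Segments that undergo a rule: /u/ → [ũ] (rule 1); /a/ → [ã] (rule 1); /u/ → [ũ] (rule 1).
All other segments surface unchanged.

3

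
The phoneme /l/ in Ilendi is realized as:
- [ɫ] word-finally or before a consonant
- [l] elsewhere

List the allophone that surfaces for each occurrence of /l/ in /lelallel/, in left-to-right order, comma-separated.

Occurrence 1 (position 1): no conditioning environment matches → elsewhere allophone [l].
Occurrence 2 (position 3): no conditioning environment matches → elsewhere allophone [l].
Occurrence 3 (position 5): word-finally or before a consonant → [ɫ].
Occurrence 4 (position 6): no conditioning environment matches → elsewhere allophone [l].
Occurrence 5 (position 8): word-finally or before a consonant → [ɫ].

[l], [l], [ɫ], [l], [ɫ]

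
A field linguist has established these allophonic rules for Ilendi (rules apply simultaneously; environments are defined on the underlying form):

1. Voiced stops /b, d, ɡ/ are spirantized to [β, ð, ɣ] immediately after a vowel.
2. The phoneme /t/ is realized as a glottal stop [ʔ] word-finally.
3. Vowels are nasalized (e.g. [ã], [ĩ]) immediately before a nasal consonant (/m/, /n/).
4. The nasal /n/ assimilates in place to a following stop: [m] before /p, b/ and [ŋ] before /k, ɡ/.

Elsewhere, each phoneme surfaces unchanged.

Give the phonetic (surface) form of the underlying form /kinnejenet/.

[kĩnnejẽneʔ]

/i/ — between /k/ and /n/, before a nasal consonant — surfaces as [ĩ] (rule 3).
/n/ — between /i/ and /n/; rule 4 does not apply here → [n].
/n/ (between /n/ and /e/): rule 4 targets it, but not before a labial or velar stop → unchanged [n].
/e/ — between /n/ and /j/; rule 3 does not apply here → [e].
Rule 3 applies to /e/ (between /j/ and /n/: before a nasal consonant) → [ẽ].
/n/ (between /e/ and /e/): rule 4 targets it, but not before a labial or velar stop → unchanged [n].
/e/ (between /n/ and /t/) is in the target of rule 3 but the environment (before a nasal consonant) is not met → [e].
/t/ (word-final) occurs word-finally → [ʔ] by rule 2.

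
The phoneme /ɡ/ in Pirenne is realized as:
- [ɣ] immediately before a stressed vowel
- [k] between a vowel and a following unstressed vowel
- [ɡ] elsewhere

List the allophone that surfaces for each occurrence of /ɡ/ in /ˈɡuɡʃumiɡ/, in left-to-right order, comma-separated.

Occurrence 1 (position 1): immediately before a stressed vowel → [ɣ].
Occurrence 2 (position 3): no conditioning environment matches → elsewhere allophone [ɡ].
Occurrence 3 (position 8): no conditioning environment matches → elsewhere allophone [ɡ].

[ɣ], [ɡ], [ɡ]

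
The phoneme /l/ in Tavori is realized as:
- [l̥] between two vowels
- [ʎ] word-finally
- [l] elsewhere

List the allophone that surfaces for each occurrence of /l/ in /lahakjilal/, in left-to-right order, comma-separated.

Occurrence 1 (position 1): no conditioning environment matches → elsewhere allophone [l].
Occurrence 2 (position 8): between two vowels → [l̥].
Occurrence 3 (position 10): word-finally → [ʎ].

[l], [l̥], [ʎ]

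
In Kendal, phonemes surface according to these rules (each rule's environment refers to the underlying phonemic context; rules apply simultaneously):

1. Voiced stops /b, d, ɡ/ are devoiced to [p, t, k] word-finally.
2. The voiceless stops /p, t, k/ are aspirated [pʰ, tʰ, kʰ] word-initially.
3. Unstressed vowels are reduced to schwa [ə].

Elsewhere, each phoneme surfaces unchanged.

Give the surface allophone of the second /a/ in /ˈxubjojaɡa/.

[ə]

/a/ meets the environment for rule 3 (in an unstressed syllable) → [ə].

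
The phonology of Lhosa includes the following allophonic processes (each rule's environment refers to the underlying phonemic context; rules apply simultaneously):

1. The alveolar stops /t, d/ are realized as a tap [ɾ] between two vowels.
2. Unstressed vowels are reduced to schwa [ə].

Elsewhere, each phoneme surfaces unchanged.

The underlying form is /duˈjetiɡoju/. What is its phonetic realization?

/d/ — word-initial; rule 1 does not apply here → [d].
/u/ meets the environment for rule 2 (in an unstressed syllable) → [ə].
/j/ stays [j].
/e/ (between /j/ and /t/) fails the environment for rule 2, so it stays [e].
Rule 1 applies to /t/ (between /e/ and /i/: between two vowels) → [ɾ].
Rule 2 applies to /i/ (between /t/ and /ɡ/: in an unstressed syllable) → [ə].
/ɡ/ — not in any rule's target class → [ɡ].
Rule 2 applies to /o/ (between /ɡ/ and /j/: in an unstressed syllable) → [ə].
/j/ stays [j].
/u/ (word-final): in an unstressed syllable, so rule 2 applies → [ə].

[dəˈjeɾəɡəjə]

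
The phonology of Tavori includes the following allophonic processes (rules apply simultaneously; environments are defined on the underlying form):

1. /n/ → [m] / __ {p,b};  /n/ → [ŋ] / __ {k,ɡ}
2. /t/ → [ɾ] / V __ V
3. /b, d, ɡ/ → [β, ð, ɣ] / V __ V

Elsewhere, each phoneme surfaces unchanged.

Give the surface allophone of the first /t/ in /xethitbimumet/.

/t/ (between /e/ and /h/) is in the target of rule 2 but the environment (between two vowels) is not met → [t].

[t]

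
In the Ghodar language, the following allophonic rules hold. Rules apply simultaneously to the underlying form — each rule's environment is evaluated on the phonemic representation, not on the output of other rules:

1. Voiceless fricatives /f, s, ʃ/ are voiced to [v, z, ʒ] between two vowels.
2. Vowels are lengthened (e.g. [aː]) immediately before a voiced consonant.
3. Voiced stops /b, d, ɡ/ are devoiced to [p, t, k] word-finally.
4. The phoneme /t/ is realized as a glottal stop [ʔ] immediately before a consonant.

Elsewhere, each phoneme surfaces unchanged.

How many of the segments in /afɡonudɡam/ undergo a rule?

Segments that undergo a rule: /o/ → [oː] (rule 2); /u/ → [uː] (rule 2); /a/ → [aː] (rule 2).
All other segments surface unchanged.

3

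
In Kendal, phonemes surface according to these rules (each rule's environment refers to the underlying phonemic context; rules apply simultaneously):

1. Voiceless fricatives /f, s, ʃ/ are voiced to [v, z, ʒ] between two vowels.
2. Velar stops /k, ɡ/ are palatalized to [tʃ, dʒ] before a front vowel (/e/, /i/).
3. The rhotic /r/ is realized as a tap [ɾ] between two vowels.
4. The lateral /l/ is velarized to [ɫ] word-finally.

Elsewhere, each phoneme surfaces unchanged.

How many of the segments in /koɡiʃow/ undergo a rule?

Segments that undergo a rule: /ɡ/ → [dʒ] (rule 2); /ʃ/ → [ʒ] (rule 1).
All other segments surface unchanged.

2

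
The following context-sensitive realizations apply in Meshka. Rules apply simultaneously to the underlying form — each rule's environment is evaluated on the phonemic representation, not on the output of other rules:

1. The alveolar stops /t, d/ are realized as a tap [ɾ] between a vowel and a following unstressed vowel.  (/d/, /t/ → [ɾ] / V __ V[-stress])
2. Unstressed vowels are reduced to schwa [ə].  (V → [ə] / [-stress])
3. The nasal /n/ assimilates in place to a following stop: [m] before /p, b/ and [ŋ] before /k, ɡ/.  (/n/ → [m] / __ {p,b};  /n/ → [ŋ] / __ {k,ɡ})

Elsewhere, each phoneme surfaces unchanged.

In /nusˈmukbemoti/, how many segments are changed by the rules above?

Segments that undergo a rule: /u/ → [ə] (rule 2); /e/ → [ə] (rule 2); /o/ → [ə] (rule 2); /t/ → [ɾ] (rule 1); /i/ → [ə] (rule 2).
All other segments surface unchanged.

5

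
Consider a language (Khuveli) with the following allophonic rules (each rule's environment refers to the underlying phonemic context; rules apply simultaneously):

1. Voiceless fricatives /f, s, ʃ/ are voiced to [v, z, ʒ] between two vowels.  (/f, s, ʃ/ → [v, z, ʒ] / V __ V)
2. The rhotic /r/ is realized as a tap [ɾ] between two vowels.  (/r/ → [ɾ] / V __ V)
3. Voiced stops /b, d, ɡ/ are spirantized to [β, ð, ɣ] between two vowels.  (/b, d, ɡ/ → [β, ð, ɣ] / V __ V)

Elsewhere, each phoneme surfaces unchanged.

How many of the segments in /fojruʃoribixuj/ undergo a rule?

3

Segments that undergo a rule: /ʃ/ → [ʒ] (rule 1); /r/ → [ɾ] (rule 2); /b/ → [β] (rule 3).
All other segments surface unchanged.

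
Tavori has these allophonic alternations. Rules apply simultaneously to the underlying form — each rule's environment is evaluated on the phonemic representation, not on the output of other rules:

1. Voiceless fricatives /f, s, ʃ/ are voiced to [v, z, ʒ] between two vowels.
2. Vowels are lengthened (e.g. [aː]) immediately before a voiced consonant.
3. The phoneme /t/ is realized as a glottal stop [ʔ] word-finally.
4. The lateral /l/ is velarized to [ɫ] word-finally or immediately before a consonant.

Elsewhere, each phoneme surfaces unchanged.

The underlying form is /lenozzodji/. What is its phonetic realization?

/l/ (word-initial): rule 4 targets it, but not word-finally or immediately before a consonant → unchanged [l].
Rule 2 applies to /e/ (between /l/ and /n/: before a voiced consonant) → [eː].
/o/ meets the environment for rule 2 (before a voiced consonant) → [oː].
/o/ (between /z/ and /d/) occurs before a voiced consonant → [oː] by rule 2.
/i/ — word-final; rule 2 does not apply here → [i].

[leːnoːzzoːdji]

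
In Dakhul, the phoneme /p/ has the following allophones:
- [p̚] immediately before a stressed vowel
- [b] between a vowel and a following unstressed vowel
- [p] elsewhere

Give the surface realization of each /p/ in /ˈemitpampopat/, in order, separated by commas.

[p], [p], [b]

Occurrence 1 (position 5): no conditioning environment matches → elsewhere allophone [p].
Occurrence 2 (position 8): no conditioning environment matches → elsewhere allophone [p].
Occurrence 3 (position 10): between a vowel and a following unstressed vowel → [b].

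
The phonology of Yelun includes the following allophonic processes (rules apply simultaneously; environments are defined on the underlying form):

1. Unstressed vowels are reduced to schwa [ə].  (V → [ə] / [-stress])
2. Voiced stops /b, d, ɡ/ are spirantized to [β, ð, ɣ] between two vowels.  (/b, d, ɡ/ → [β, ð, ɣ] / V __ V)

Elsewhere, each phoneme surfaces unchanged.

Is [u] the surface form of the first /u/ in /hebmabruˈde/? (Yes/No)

/u/ meets the environment for rule 1 (in an unstressed syllable) → [ə].
The actual realization is [ə], not [u].

No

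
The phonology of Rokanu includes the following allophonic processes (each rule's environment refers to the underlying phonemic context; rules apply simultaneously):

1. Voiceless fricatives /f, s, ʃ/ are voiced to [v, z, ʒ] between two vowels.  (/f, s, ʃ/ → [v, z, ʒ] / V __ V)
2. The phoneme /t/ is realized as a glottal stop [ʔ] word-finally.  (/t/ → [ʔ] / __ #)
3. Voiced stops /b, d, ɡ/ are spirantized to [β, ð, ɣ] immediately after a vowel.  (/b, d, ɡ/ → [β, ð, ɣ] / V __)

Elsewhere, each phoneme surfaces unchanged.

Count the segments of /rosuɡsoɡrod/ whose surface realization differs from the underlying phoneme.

4

Segments that undergo a rule: /s/ → [z] (rule 1); /ɡ/ → [ɣ] (rule 3); /ɡ/ → [ɣ] (rule 3); /d/ → [ð] (rule 3).
All other segments surface unchanged.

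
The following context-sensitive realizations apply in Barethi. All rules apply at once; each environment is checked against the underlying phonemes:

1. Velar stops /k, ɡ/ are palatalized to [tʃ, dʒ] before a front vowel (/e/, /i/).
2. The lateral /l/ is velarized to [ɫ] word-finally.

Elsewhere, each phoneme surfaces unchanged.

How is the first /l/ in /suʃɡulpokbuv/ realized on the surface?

[l]

/l/ — between /u/ and /p/; rule 2 does not apply here → [l].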